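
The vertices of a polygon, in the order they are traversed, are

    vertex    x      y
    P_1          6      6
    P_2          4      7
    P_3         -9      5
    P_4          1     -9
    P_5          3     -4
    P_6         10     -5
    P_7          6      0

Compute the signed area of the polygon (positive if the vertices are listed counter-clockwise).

Cross-terms: 18, 83, 76, 23, 25, 30, 36  ⇒  Σ = 291
Signed area = Σ/2 = 145.5 (positive ⇒ counter-clockwise traversal).

145.5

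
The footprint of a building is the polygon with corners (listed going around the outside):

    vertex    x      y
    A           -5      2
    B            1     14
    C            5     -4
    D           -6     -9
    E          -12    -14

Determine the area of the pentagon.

Apply the surveyor's formula: 2A = Σ (x_i·y_{i+1} − x_{i+1}·y_i), indices taken mod 5.
A→B: (-5)(14) − (1)(2) = -72
B→C: (1)(-4) − (5)(14) = -74
C→D: (5)(-9) − (-6)(-4) = -69
D→E: (-6)(-14) − (-12)(-9) = -24
E→A: (-12)(2) − (-5)(-14) = -94
Σ = -333
Area = |Σ|/2 = 166.5.

166.5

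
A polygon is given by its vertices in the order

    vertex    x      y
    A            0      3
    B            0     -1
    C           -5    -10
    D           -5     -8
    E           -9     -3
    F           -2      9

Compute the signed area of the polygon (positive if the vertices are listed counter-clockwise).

Apply Gauss's area formula: 2A = Σ (x_i·y_{i+1} − x_{i+1}·y_i), indices taken mod 6.
A→B: (0)(-1) − (0)(3) = 0
B→C: (0)(-10) − (-5)(-1) = -5
C→D: (-5)(-8) − (-5)(-10) = -10
D→E: (-5)(-3) − (-9)(-8) = -57
E→F: (-9)(9) − (-2)(-3) = -87
F→A: (-2)(3) − (0)(9) = -6
Σ = -165
Signed area = Σ/2 = -82.5 (negative ⇒ clockwise traversal).

-82.5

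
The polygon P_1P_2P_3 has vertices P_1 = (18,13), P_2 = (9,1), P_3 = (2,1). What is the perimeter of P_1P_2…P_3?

42

|P_1P_2| = √((-9)² + (-12)²) = √225 = 15
|P_2P_3| = √((-7)² + (0)²) = √49 = 7
|P_3P_1| = √((16)² + (12)²) = √400 = 20
Perimeter = 15 + 7 + 20 = 42.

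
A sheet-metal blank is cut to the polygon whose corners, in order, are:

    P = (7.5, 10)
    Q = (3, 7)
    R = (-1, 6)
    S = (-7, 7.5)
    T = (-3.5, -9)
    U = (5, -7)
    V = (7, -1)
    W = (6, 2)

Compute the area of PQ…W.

Σ = (22.5) + (25) + (34.5) + (89.25) + (69.5) + (44) + (20) + (45) = 349.75
Area = |Σ|/2 = 174.875.

174.875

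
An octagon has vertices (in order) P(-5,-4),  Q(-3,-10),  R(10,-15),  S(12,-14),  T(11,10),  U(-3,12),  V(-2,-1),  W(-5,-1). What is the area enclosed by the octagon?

349

Σ = (38) + (145) + (40) + (274) + (162) + (27) + (-3) + (15) = 698
Area = |Σ|/2 = 349.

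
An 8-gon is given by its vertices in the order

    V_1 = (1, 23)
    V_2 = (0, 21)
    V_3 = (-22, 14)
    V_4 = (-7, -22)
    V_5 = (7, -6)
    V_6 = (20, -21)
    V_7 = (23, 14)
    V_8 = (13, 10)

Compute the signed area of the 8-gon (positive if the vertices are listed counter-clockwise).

Apply Gauss's area formula: 2A = Σ (x_i·y_{i+1} − x_{i+1}·y_i), indices taken mod 8.
Cross-terms: 21, 462, 582, 196, -27, 763, 48, 289  ⇒  Σ = 2334
Signed area = Σ/2 = 1167 (positive ⇒ counter-clockwise traversal).

1167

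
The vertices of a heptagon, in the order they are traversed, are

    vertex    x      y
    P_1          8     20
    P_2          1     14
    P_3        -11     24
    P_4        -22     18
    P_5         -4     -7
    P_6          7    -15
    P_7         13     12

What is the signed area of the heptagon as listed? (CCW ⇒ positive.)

689

P_1→P_2: (8)(14) − (1)(20) = 92
P_2→P_3: (1)(24) − (-11)(14) = 178
P_3→P_4: (-11)(18) − (-22)(24) = 330
P_4→P_5: (-22)(-7) − (-4)(18) = 226
P_5→P_6: (-4)(-15) − (7)(-7) = 109
P_6→P_7: (7)(12) − (13)(-15) = 279
P_7→P_1: (13)(20) − (8)(12) = 164
Σ = 1378
Signed area = Σ/2 = 689 (positive ⇒ counter-clockwise traversal).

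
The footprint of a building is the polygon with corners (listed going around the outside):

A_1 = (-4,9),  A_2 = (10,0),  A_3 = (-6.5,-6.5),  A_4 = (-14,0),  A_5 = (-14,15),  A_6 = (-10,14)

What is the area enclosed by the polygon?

Σ = (-90) + (-65) + (-91) + (-210) + (-46) + (-34) = -536
Area = |Σ|/2 = 268.

268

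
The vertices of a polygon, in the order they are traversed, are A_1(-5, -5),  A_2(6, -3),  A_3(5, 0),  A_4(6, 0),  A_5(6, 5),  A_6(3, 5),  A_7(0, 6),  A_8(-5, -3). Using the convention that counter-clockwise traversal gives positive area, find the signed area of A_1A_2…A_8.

Cross-terms: 45, 15, 0, 30, 15, 18, 30, 10  ⇒  Σ = 163
Signed area = Σ/2 = 81.5 (positive ⇒ counter-clockwise traversal).

81.5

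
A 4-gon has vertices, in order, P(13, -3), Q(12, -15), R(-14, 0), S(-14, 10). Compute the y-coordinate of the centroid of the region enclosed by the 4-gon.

-444/199

Apply Gauss's area formula. First the cross-terms c_i = x_i·y_{i+1} − x_{i+1}·y_i:
  -159, -210, -140, -88  ⇒  2A = -597, A = -298.5.
Then Σ (y_i + y_{i+1})·c_i = 3996, so ȳ = 3996 / (6·(-298.5)) = -444/199.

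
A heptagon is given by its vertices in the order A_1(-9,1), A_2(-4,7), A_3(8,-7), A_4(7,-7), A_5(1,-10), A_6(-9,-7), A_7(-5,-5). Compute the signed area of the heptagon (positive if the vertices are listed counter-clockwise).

Apply the shoelace (surveyor's) formula: 2A = Σ (x_i·y_{i+1} − x_{i+1}·y_i), indices taken mod 7.
Σ = (-59) + (-28) + (-7) + (-63) + (-97) + (10) + (-50) = -294
Signed area = Σ/2 = -147 (negative ⇒ clockwise traversal).

-147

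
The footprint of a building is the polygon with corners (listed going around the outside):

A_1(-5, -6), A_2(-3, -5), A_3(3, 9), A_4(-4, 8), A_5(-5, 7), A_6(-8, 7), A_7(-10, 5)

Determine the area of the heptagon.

Apply Gauss's area formula: 2A = Σ (x_i·y_{i+1} − x_{i+1}·y_i), indices taken mod 7.
Σ = (7) + (-12) + (60) + (12) + (21) + (30) + (85) = 203
Area = |Σ|/2 = 101.5.

101.5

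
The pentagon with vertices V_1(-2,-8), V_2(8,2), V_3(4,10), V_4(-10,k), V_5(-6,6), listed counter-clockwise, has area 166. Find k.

10

Write out the shoelace sum; only the two edges meeting at V_4 involve k:
2·Area = [(4·k − (-10)·10) + ((-10)·6 − (-6)·k)] + 192
       = 10·k + 232 = 332
⇒ k = 10.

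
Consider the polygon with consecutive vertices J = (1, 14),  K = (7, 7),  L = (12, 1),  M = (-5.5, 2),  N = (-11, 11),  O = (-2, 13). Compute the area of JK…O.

169.5

J→K: (1)(7) − (7)(14) = -91
K→L: (7)(1) − (12)(7) = -77
L→M: (12)(2) − (-5.5)(1) = 29.5
M→N: (-5.5)(11) − (-11)(2) = -38.5
N→O: (-11)(13) − (-2)(11) = -121
O→J: (-2)(14) − (1)(13) = -41
Σ = -339
Area = |Σ|/2 = 169.5.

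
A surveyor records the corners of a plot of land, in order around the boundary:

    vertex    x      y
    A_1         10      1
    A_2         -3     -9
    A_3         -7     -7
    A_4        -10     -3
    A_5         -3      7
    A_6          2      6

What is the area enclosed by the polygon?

173.5

Σ = (-87) + (-42) + (-49) + (-79) + (-32) + (-58) = -347
Area = |Σ|/2 = 173.5.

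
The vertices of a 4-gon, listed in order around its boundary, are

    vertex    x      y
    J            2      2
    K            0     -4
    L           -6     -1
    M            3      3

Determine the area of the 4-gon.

Apply the surveyor's formula: 2A = Σ (x_i·y_{i+1} − x_{i+1}·y_i), indices taken mod 4.
Cross-terms: -8, -24, -15, 0  ⇒  Σ = -47
Area = |Σ|/2 = 23.5.

23.5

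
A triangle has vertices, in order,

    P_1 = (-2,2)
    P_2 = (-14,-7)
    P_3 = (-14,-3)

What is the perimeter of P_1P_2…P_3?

|P_1P_2| = √((-12)² + (-9)²) = √225 = 15
|P_2P_3| = √((0)² + (4)²) = √16 = 4
|P_3P_1| = √((12)² + (5)²) = √169 = 13
Perimeter = 15 + 4 + 13 = 32.

32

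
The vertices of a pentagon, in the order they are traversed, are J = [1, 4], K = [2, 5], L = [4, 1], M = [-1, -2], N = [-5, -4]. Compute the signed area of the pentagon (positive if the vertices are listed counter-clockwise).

Apply the shoelace (surveyor's) formula: 2A = Σ (x_i·y_{i+1} − x_{i+1}·y_i), indices taken mod 5.
Cross-terms: -3, -18, -7, -6, -16  ⇒  Σ = -50
Signed area = Σ/2 = -25 (negative ⇒ clockwise traversal).

-25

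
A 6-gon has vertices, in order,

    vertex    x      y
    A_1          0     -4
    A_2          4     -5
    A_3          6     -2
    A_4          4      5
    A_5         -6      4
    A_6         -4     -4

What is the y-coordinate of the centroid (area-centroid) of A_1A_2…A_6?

17/89

Apply the surveyor's formula. First the cross-terms c_i = x_i·y_{i+1} − x_{i+1}·y_i:
  16, 22, 38, 46, 40, 16  ⇒  2A = 178, A = 89.
Then Σ (y_i + y_{i+1})·c_i = 102, so ȳ = 102 / (6·89) = 17/89.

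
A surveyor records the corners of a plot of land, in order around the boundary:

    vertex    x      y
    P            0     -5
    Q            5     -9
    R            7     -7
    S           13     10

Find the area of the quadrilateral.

Σ = (25) + (28) + (161) + (-65) = 149
Area = |Σ|/2 = 74.5.

74.5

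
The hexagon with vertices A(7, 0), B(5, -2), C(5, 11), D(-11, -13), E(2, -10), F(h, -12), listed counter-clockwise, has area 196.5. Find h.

9

Write out the shoelace sum; only the two edges meeting at F involve h:
2·Area = [(2·(-12) − h·(-10)) + (h·0 − 7·(-12))] + 243
       = 10·h + 303 = 393
⇒ h = 9.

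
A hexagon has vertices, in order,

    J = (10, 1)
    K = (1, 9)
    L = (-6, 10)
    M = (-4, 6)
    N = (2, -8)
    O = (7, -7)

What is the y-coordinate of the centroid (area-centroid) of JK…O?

Apply the shoelace formula. First the cross-terms c_i = x_i·y_{i+1} − x_{i+1}·y_i:
  89, 64, 4, 20, 42, 77  ⇒  2A = 296, A = 148.
Then Σ (y_i + y_{i+1})·c_i = 1038, so ȳ = 1038 / (6·148) = 173/148.

173/148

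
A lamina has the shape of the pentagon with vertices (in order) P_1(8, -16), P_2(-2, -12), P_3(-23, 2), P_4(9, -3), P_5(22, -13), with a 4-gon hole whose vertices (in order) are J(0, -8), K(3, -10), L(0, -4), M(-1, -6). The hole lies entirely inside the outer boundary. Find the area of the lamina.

Outer boundary:
Apply the shoelace (surveyor's) formula: 2A = Σ (x_i·y_{i+1} − x_{i+1}·y_i), indices taken mod 5.
Σ = (-128) + (-280) + (51) + (-51) + (-248) = -656
Area = |Σ|/2 = 328.
Hole:
Apply the shoelace (surveyor's) formula: 2A = Σ (x_i·y_{i+1} − x_{i+1}·y_i), indices taken mod 4.
Σ = (24) + (-12) + (-4) + (8) = 16
Area = |Σ|/2 = 8.
Net area = 328 − 8 = 320.

320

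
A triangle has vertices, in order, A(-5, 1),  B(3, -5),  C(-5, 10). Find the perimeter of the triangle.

|AB| = √((8)² + (-6)²) = √100 = 10
|BC| = √((-8)² + (15)²) = √289 = 17
|CA| = √((0)² + (-9)²) = √81 = 9
Perimeter = 10 + 17 + 9 = 36.

36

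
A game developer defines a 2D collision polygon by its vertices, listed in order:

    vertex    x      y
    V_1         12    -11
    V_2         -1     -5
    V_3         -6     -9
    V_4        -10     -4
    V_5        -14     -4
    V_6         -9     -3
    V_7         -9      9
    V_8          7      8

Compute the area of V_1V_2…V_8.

Apply Gauss's area formula: 2A = Σ (x_i·y_{i+1} − x_{i+1}·y_i), indices taken mod 8.
Σ = (-71) + (-21) + (-66) + (-16) + (6) + (-108) + (-135) + (-173) = -584
Area = |Σ|/2 = 292.

292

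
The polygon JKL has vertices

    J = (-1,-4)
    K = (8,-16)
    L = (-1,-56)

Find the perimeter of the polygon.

108

|JK| = √((9)² + (-12)²) = √225 = 15
|KL| = √((-9)² + (-40)²) = √1681 = 41
|LJ| = √((0)² + (52)²) = √2704 = 52
Perimeter = 15 + 41 + 52 = 108.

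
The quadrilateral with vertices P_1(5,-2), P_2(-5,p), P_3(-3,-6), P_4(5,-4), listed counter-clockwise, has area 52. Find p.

4

The doubled signed area Σ (x_i y_{i+1} − x_{i+1} y_i) is linear in p.
With p=0 it equals 72; the coefficient of p is 8 (from the two edges through P_2).
So 8·p + 72 = 2·52 = 104 ⇒ p = 4.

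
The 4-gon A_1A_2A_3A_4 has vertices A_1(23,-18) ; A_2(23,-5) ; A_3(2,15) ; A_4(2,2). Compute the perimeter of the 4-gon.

84

|A_1A_2| = √((0)² + (13)²) = √169 = 13
|A_2A_3| = √((-21)² + (20)²) = √841 = 29
|A_3A_4| = √((0)² + (-13)²) = √169 = 13
|A_4A_1| = √((21)² + (-20)²) = √841 = 29
Perimeter = 13 + 29 + 13 + 29 = 84.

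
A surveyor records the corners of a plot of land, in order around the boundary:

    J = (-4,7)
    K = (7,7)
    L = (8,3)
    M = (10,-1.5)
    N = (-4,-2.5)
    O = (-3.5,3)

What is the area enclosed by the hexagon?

Σ = (-77) + (-35) + (-42) + (-31) + (-20.75) + (-12.5) = -218.25
Area = |Σ|/2 = 109.125.

109.125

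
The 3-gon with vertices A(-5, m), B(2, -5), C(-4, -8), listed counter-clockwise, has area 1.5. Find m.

-9

The doubled signed area Σ (x_i y_{i+1} − x_{i+1} y_i) is linear in m.
With m=0 it equals -51; the coefficient of m is -6 (from the two edges through A).
So -6·m + -51 = 2·1.5 = 3 ⇒ m = -9.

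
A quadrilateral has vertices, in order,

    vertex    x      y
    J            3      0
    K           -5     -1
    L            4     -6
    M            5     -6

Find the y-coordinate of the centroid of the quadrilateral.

-83/33

Apply Gauss's area formula. First the cross-terms c_i = x_i·y_{i+1} − x_{i+1}·y_i:
  -3, 34, 6, 18  ⇒  2A = 55, A = 27.5.
Then Σ (y_i + y_{i+1})·c_i = -415, so ȳ = -415 / (6·27.5) = -83/33.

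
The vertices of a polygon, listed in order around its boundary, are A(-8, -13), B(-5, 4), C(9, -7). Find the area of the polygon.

135.5

Apply Gauss's area formula: 2A = Σ (x_i·y_{i+1} − x_{i+1}·y_i), indices taken mod 3.
Σ = (-97) + (-1) + (-173) = -271
Area = |Σ|/2 = 135.5.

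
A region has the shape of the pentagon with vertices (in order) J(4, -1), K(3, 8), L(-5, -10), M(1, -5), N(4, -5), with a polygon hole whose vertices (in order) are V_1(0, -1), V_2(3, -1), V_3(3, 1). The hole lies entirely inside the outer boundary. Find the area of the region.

52.5

Outer boundary:
Σ = (35) + (10) + (35) + (15) + (16) = 111
Area = |Σ|/2 = 55.5.
Hole:
Apply the shoelace formula: 2A = Σ (x_i·y_{i+1} − x_{i+1}·y_i), indices taken mod 3.
Cross-terms: 3, 6, -3  ⇒  Σ = 6
Area = |Σ|/2 = 3.
Net area = 55.5 − 3 = 52.5.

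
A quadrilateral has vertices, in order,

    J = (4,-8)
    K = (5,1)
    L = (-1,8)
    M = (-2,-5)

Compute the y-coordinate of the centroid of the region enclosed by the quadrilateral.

Apply the shoelace formula. First the cross-terms c_i = x_i·y_{i+1} − x_{i+1}·y_i:
  44, 41, 21, 36  ⇒  2A = 142, A = 71.
Then Σ (y_i + y_{i+1})·c_i = -344, so ȳ = -344 / (6·71) = -172/213.

-172/213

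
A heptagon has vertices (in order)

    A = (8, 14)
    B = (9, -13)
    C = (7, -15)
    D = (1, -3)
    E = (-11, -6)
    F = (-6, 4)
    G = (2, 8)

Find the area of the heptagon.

Σ = (-230) + (-44) + (-6) + (-39) + (-80) + (-56) + (-36) = -491
Area = |Σ|/2 = 245.5.

245.5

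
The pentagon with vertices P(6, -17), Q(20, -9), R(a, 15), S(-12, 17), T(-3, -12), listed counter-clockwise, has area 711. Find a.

13

Write out the shoelace sum; only the two edges meeting at R involve a:
2·Area = [(20·15 − a·(-9)) + (a·17 − (-12)·15)] + 604
       = 26·a + 1084 = 1422
⇒ a = 13.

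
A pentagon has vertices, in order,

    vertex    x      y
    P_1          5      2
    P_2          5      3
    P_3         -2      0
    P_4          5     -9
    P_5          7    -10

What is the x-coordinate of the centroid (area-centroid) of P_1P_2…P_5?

Apply the shoelace (surveyor's) formula. First the cross-terms c_i = x_i·y_{i+1} − x_{i+1}·y_i:
  5, 6, 18, 13, 64  ⇒  2A = 106, A = 53.
Then Σ (x_i + x_{i+1})·c_i = 1046, so x̄ = 1046 / (6·53) = 523/159.

523/159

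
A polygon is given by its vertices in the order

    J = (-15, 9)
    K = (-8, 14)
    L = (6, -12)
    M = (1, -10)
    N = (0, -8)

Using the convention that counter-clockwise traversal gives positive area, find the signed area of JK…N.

Apply the shoelace formula: 2A = Σ (x_i·y_{i+1} − x_{i+1}·y_i), indices taken mod 5.
Cross-terms: -138, 12, -48, -8, -120  ⇒  Σ = -302
Signed area = Σ/2 = -151 (negative ⇒ clockwise traversal).

-151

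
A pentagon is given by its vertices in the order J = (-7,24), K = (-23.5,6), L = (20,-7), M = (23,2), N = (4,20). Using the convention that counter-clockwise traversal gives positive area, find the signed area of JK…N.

Apply the shoelace (surveyor's) formula: 2A = Σ (x_i·y_{i+1} − x_{i+1}·y_i), indices taken mod 5.
Σ = (522) + (44.5) + (201) + (452) + (236) = 1455.5
Signed area = Σ/2 = 727.75 (positive ⇒ counter-clockwise traversal).

727.75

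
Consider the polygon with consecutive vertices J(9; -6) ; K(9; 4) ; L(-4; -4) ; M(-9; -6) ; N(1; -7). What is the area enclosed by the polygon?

92

Σ = (90) + (-20) + (-12) + (69) + (57) = 184
Area = |Σ|/2 = 92.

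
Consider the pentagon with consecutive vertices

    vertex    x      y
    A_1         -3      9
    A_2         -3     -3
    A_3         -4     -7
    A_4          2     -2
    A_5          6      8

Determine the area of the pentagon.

Σ = (36) + (9) + (22) + (28) + (78) = 173
Area = |Σ|/2 = 86.5.

86.5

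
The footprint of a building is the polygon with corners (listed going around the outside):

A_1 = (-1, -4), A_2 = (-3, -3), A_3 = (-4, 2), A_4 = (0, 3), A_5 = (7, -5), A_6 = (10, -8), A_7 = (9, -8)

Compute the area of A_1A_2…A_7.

Σ = (-9) + (-18) + (-12) + (-21) + (-6) + (-8) + (-44) = -118
Area = |Σ|/2 = 59.

59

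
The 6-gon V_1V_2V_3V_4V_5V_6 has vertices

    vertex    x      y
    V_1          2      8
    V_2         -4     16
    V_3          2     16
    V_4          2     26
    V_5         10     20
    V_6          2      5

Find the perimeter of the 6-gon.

|V_1V_2| = √((-6)² + (8)²) = √100 = 10
|V_2V_3| = √((6)² + (0)²) = √36 = 6
|V_3V_4| = √((0)² + (10)²) = √100 = 10
|V_4V_5| = √((8)² + (-6)²) = √100 = 10
|V_5V_6| = √((-8)² + (-15)²) = √289 = 17
|V_6V_1| = √((0)² + (3)²) = √9 = 3
Perimeter = 10 + 6 + 10 + 10 + 17 + 3 = 56.

56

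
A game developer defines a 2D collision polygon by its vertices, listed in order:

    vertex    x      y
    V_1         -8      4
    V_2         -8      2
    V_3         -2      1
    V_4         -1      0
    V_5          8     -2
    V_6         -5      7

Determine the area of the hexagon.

Apply the shoelace formula: 2A = Σ (x_i·y_{i+1} − x_{i+1}·y_i), indices taken mod 6.
Cross-terms: 16, -4, 1, 2, 46, 36  ⇒  Σ = 97
Area = |Σ|/2 = 48.5.

48.5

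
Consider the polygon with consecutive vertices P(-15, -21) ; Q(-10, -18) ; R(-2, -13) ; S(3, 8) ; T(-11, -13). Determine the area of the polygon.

131

Apply the shoelace (surveyor's) formula: 2A = Σ (x_i·y_{i+1} − x_{i+1}·y_i), indices taken mod 5.
Σ = (60) + (94) + (23) + (49) + (36) = 262
Area = |Σ|/2 = 131.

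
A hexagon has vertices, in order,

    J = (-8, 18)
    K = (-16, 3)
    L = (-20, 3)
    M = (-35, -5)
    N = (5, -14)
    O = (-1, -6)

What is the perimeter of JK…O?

|JK| = √((-8)² + (-15)²) = √289 = 17
|KL| = √((-4)² + (0)²) = √16 = 4
|LM| = √((-15)² + (-8)²) = √289 = 17
|MN| = √((40)² + (-9)²) = √1681 = 41
|NO| = √((-6)² + (8)²) = √100 = 10
|OJ| = √((-7)² + (24)²) = √625 = 25
Perimeter = 17 + 4 + 17 + 41 + 10 + 25 = 114.

114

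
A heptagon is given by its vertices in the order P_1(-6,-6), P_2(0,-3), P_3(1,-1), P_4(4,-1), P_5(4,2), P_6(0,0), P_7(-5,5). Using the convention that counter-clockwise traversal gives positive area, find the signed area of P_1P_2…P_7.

48

P_1→P_2: (-6)(-3) − (0)(-6) = 18
P_2→P_3: (0)(-1) − (1)(-3) = 3
P_3→P_4: (1)(-1) − (4)(-1) = 3
P_4→P_5: (4)(2) − (4)(-1) = 12
P_5→P_6: (4)(0) − (0)(2) = 0
P_6→P_7: (0)(5) − (-5)(0) = 0
P_7→P_1: (-5)(-6) − (-6)(5) = 60
Σ = 96
Signed area = Σ/2 = 48 (positive ⇒ counter-clockwise traversal).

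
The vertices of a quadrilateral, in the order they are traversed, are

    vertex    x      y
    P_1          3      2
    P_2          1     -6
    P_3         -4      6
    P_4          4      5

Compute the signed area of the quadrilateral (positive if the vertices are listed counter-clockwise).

-44.5

Cross-terms: -20, -18, -44, -7  ⇒  Σ = -89
Signed area = Σ/2 = -44.5 (negative ⇒ clockwise traversal).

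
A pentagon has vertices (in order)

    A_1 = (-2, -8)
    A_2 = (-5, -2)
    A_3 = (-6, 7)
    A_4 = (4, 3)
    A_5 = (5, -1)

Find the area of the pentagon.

95

Apply Gauss's area formula: 2A = Σ (x_i·y_{i+1} − x_{i+1}·y_i), indices taken mod 5.
A_1→A_2: (-2)(-2) − (-5)(-8) = -36
A_2→A_3: (-5)(7) − (-6)(-2) = -47
A_3→A_4: (-6)(3) − (4)(7) = -46
A_4→A_5: (4)(-1) − (5)(3) = -19
A_5→A_1: (5)(-8) − (-2)(-1) = -42
Σ = -190
Area = |Σ|/2 = 95.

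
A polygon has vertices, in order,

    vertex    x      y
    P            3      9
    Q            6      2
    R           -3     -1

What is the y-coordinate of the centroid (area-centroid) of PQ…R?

Apply the surveyor's formula. First the cross-terms c_i = x_i·y_{i+1} − x_{i+1}·y_i:
  -48, 0, -24  ⇒  2A = -72, A = -36.
Then Σ (y_i + y_{i+1})·c_i = -720, so ȳ = -720 / (6·(-36)) = 10/3.

10/3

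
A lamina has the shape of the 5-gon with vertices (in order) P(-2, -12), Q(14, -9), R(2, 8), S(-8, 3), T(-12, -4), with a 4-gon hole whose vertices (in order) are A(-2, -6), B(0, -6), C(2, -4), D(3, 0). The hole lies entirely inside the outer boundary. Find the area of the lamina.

Outer boundary:
Apply the surveyor's formula: 2A = Σ (x_i·y_{i+1} − x_{i+1}·y_i), indices taken mod 5.
Cross-terms: 186, 130, 70, 68, 136  ⇒  Σ = 590
Area = |Σ|/2 = 295.
Hole:
Apply the shoelace (surveyor's) formula: 2A = Σ (x_i·y_{i+1} − x_{i+1}·y_i), indices taken mod 4.
Cross-terms: 12, 12, 12, -18  ⇒  Σ = 18
Area = |Σ|/2 = 9.
Net area = 295 − 9 = 286.

286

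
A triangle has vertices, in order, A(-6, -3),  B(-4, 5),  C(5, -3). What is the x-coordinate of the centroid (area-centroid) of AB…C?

Apply the surveyor's formula. First the cross-terms c_i = x_i·y_{i+1} − x_{i+1}·y_i:
  -42, -13, -33  ⇒  2A = -88, A = -44.
Then Σ (x_i + x_{i+1})·c_i = 440, so x̄ = 440 / (6·(-44)) = -5/3.

-5/3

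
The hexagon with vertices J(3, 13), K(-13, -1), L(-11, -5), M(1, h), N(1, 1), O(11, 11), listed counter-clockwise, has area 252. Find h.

The doubled signed area Σ (x_i y_{i+1} − x_{i+1} y_i) is linear in h.
With h=0 it equals 336; the coefficient of h is -12 (from the two edges through M).
So -12·h + 336 = 2·252 = 504 ⇒ h = -14.

-14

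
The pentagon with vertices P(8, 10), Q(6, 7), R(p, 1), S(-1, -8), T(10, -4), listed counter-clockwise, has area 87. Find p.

The doubled signed area Σ (x_i y_{i+1} − x_{i+1} y_i) is linear in p.
With p=0 it equals 219; the coefficient of p is -15 (from the two edges through R).
So -15·p + 219 = 2·87 = 174 ⇒ p = 3.

3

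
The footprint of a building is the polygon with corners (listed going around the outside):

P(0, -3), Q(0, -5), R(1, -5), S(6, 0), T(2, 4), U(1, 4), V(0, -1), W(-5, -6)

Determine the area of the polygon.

36

Apply the surveyor's formula: 2A = Σ (x_i·y_{i+1} − x_{i+1}·y_i), indices taken mod 8.
Cross-terms: 0, 5, 30, 24, 4, -1, -5, 15  ⇒  Σ = 72
Area = |Σ|/2 = 36.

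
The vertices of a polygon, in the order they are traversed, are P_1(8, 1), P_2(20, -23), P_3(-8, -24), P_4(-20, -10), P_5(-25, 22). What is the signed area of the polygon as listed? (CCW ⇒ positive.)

-1079.5

Σ = (-204) + (-664) + (-400) + (-690) + (-201) = -2159
Signed area = Σ/2 = -1079.5 (negative ⇒ clockwise traversal).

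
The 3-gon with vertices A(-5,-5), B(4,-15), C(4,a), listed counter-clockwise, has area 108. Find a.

The doubled signed area Σ (x_i y_{i+1} − x_{i+1} y_i) is linear in a.
With a=0 it equals 135; the coefficient of a is 9 (from the two edges through C).
So 9·a + 135 = 2·108 = 216 ⇒ a = 9.

9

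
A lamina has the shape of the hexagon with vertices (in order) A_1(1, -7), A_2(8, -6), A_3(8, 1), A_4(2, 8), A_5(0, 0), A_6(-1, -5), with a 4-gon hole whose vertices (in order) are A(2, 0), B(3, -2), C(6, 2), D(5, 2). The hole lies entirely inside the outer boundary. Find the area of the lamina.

84

Outer boundary:
Apply the surveyor's formula: 2A = Σ (x_i·y_{i+1} − x_{i+1}·y_i), indices taken mod 6.
Σ = (50) + (56) + (62) + (0) + (0) + (12) = 180
Area = |Σ|/2 = 90.
Hole:
Apply the surveyor's formula: 2A = Σ (x_i·y_{i+1} − x_{i+1}·y_i), indices taken mod 4.
Σ = (-4) + (18) + (2) + (-4) = 12
Area = |Σ|/2 = 6.
Net area = 90 − 6 = 84.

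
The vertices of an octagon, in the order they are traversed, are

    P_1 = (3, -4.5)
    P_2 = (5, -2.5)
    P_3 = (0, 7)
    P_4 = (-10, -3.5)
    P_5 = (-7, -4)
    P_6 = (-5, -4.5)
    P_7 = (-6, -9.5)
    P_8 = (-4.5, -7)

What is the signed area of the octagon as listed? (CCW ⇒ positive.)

Apply Gauss's area formula: 2A = Σ (x_i·y_{i+1} − x_{i+1}·y_i), indices taken mod 8.
Σ = (15) + (35) + (70) + (15.5) + (11.5) + (20.5) + (-0.75) + (41.25) = 208
Signed area = Σ/2 = 104 (positive ⇒ counter-clockwise traversal).

104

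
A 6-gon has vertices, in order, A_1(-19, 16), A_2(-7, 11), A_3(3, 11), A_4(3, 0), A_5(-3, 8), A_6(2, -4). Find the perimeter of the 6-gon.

|A_1A_2| = √((12)² + (-5)²) = √169 = 13
|A_2A_3| = √((10)² + (0)²) = √100 = 10
|A_3A_4| = √((0)² + (-11)²) = √121 = 11
|A_4A_5| = √((-6)² + (8)²) = √100 = 10
|A_5A_6| = √((5)² + (-12)²) = √169 = 13
|A_6A_1| = √((-21)² + (20)²) = √841 = 29
Perimeter = 13 + 10 + 11 + 10 + 13 + 29 = 86.

86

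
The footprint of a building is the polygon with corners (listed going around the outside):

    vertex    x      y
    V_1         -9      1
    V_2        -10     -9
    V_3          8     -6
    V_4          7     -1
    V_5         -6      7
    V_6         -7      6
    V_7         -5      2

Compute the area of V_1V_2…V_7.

Apply Gauss's area formula: 2A = Σ (x_i·y_{i+1} − x_{i+1}·y_i), indices taken mod 7.
Cross-terms: 91, 132, 34, 43, 13, 16, 13  ⇒  Σ = 342
Area = |Σ|/2 = 171.

171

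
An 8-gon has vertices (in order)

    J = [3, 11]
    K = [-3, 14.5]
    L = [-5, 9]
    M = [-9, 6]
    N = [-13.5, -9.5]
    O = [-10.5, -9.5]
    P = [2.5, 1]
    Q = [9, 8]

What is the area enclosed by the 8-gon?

Apply the shoelace formula: 2A = Σ (x_i·y_{i+1} − x_{i+1}·y_i), indices taken mod 8.
Σ = (76.5) + (45.5) + (51) + (166.5) + (28.5) + (13.25) + (11) + (75) = 467.25
Area = |Σ|/2 = 233.625.

233.625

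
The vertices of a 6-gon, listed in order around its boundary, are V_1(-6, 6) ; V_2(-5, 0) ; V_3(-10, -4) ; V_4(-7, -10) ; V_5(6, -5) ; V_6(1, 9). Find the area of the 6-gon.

168

Apply the surveyor's formula: 2A = Σ (x_i·y_{i+1} − x_{i+1}·y_i), indices taken mod 6.
Cross-terms: 30, 20, 72, 95, 59, 60  ⇒  Σ = 336
Area = |Σ|/2 = 168.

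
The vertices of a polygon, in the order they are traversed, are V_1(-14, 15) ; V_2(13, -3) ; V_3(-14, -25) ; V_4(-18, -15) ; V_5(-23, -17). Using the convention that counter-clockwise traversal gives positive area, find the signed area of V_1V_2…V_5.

V_1→V_2: (-14)(-3) − (13)(15) = -153
V_2→V_3: (13)(-25) − (-14)(-3) = -367
V_3→V_4: (-14)(-15) − (-18)(-25) = -240
V_4→V_5: (-18)(-17) − (-23)(-15) = -39
V_5→V_1: (-23)(15) − (-14)(-17) = -583
Σ = -1382
Signed area = Σ/2 = -691 (negative ⇒ clockwise traversal).

-691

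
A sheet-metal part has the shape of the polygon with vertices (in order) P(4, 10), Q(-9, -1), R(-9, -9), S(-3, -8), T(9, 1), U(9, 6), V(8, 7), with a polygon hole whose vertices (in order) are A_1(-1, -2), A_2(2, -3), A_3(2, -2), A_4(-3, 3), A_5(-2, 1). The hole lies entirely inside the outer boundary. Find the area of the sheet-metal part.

Outer boundary:
Σ = (86) + (72) + (45) + (69) + (45) + (15) + (52) = 384
Area = |Σ|/2 = 192.
Hole:
Σ = (7) + (2) + (0) + (3) + (5) = 17
Area = |Σ|/2 = 8.5.
Net area = 192 − 8.5 = 183.5.

183.5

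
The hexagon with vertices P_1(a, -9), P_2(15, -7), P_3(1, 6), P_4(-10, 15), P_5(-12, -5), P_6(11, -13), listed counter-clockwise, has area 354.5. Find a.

Write out the shoelace sum; only the two edges meeting at P_1 involve a:
2·Area = [(11·(-9) − a·(-13)) + (a·(-7) − 15·(-9))] + 613
       = 6·a + 649 = 709
⇒ a = 10.

10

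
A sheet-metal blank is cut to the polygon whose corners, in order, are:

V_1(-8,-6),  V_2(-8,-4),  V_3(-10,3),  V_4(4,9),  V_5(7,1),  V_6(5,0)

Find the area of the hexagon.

Cross-terms: -16, -64, -102, -59, -5, -30  ⇒  Σ = -276
Area = |Σ|/2 = 138.

138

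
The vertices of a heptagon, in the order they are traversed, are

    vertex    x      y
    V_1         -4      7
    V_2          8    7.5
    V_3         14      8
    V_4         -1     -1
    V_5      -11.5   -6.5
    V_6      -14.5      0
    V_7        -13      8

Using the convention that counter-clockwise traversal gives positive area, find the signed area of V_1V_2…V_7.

Apply the surveyor's formula: 2A = Σ (x_i·y_{i+1} − x_{i+1}·y_i), indices taken mod 7.
Σ = (-86) + (-41) + (-6) + (-5) + (-94.25) + (-116) + (-59) = -407.25
Signed area = Σ/2 = -203.625 (negative ⇒ clockwise traversal).

-203.625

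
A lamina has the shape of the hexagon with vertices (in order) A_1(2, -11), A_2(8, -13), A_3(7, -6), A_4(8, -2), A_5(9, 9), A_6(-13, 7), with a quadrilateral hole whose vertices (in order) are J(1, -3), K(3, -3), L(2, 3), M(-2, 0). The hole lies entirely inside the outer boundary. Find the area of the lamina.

Outer boundary:
Cross-terms: 62, 43, 34, 90, 180, 129  ⇒  Σ = 538
Area = |Σ|/2 = 269.
Hole:
Apply the surveyor's formula: 2A = Σ (x_i·y_{i+1} − x_{i+1}·y_i), indices taken mod 4.
Σ = (6) + (15) + (6) + (6) = 33
Area = |Σ|/2 = 16.5.
Net area = 269 − 16.5 = 252.5.

252.5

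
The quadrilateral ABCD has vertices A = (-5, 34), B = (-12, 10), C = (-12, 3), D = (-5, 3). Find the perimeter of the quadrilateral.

70

|AB| = √((-7)² + (-24)²) = √625 = 25
|BC| = √((0)² + (-7)²) = √49 = 7
|CD| = √((7)² + (0)²) = √49 = 7
|DA| = √((0)² + (31)²) = √961 = 31
Perimeter = 25 + 7 + 7 + 31 = 70.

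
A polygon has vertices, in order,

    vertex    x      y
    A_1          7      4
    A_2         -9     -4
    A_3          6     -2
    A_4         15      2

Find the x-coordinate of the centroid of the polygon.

292/69

Apply the shoelace (surveyor's) formula. First the cross-terms c_i = x_i·y_{i+1} − x_{i+1}·y_i:
  8, 42, 42, 46  ⇒  2A = 138, A = 69.
Then Σ (x_i + x_{i+1})·c_i = 1752, so x̄ = 1752 / (6·69) = 292/69.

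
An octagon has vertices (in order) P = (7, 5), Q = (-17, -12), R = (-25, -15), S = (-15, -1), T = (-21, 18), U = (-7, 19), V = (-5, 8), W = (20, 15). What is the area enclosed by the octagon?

P→Q: (7)(-12) − (-17)(5) = 1
Q→R: (-17)(-15) − (-25)(-12) = -45
R→S: (-25)(-1) − (-15)(-15) = -200
S→T: (-15)(18) − (-21)(-1) = -291
T→U: (-21)(19) − (-7)(18) = -273
U→V: (-7)(8) − (-5)(19) = 39
V→W: (-5)(15) − (20)(8) = -235
W→P: (20)(5) − (7)(15) = -5
Σ = -1009
Area = |Σ|/2 = 504.5.

504.5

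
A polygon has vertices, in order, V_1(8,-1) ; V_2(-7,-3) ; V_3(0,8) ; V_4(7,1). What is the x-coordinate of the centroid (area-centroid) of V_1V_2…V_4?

128/237

Apply the surveyor's formula. First the cross-terms c_i = x_i·y_{i+1} − x_{i+1}·y_i:
  -31, -56, -56, -15  ⇒  2A = -158, A = -79.
Then Σ (x_i + x_{i+1})·c_i = -256, so x̄ = -256 / (6·(-79)) = 128/237.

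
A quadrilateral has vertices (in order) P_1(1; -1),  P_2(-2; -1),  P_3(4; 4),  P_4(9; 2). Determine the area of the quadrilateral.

Apply the shoelace (surveyor's) formula: 2A = Σ (x_i·y_{i+1} − x_{i+1}·y_i), indices taken mod 4.
Σ = (-3) + (-4) + (-28) + (-11) = -46
Area = |Σ|/2 = 23.

23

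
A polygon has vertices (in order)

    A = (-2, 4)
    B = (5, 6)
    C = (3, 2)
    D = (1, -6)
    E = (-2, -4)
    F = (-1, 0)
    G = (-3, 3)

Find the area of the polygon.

Apply the surveyor's formula: 2A = Σ (x_i·y_{i+1} − x_{i+1}·y_i), indices taken mod 7.
A→B: (-2)(6) − (5)(4) = -32
B→C: (5)(2) − (3)(6) = -8
C→D: (3)(-6) − (1)(2) = -20
D→E: (1)(-4) − (-2)(-6) = -16
E→F: (-2)(0) − (-1)(-4) = -4
F→G: (-1)(3) − (-3)(0) = -3
G→A: (-3)(4) − (-2)(3) = -6
Σ = -89
Area = |Σ|/2 = 44.5.

44.5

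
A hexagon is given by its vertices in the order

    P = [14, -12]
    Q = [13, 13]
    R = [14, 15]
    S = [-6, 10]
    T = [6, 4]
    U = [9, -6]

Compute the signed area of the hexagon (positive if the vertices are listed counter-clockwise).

200.5

Apply the surveyor's formula: 2A = Σ (x_i·y_{i+1} − x_{i+1}·y_i), indices taken mod 6.
P→Q: (14)(13) − (13)(-12) = 338
Q→R: (13)(15) − (14)(13) = 13
R→S: (14)(10) − (-6)(15) = 230
S→T: (-6)(4) − (6)(10) = -84
T→U: (6)(-6) − (9)(4) = -72
U→P: (9)(-12) − (14)(-6) = -24
Σ = 401
Signed area = Σ/2 = 200.5 (positive ⇒ counter-clockwise traversal).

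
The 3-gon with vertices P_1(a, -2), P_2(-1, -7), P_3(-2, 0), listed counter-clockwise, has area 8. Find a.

-4

The doubled signed area Σ (x_i y_{i+1} − x_{i+1} y_i) is linear in a.
With a=0 it equals -12; the coefficient of a is -7 (from the two edges through P_1).
So -7·a + -12 = 2·8 = 16 ⇒ a = -4.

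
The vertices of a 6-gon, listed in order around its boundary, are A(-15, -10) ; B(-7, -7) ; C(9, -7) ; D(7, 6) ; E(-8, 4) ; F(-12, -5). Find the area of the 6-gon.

Apply the shoelace formula: 2A = Σ (x_i·y_{i+1} − x_{i+1}·y_i), indices taken mod 6.
Cross-terms: 35, 112, 103, 76, 88, 45  ⇒  Σ = 459
Area = |Σ|/2 = 229.5.

229.5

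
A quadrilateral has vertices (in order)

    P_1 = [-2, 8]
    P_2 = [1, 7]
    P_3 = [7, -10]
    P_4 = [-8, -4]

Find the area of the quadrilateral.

130.5

Apply Gauss's area formula: 2A = Σ (x_i·y_{i+1} − x_{i+1}·y_i), indices taken mod 4.
Σ = (-22) + (-59) + (-108) + (-72) = -261
Area = |Σ|/2 = 130.5.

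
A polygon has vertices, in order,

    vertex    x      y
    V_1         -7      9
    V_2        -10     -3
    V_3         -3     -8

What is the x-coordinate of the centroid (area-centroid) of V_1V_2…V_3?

Apply the shoelace (surveyor's) formula. First the cross-terms c_i = x_i·y_{i+1} − x_{i+1}·y_i:
  111, 71, -83  ⇒  2A = 99, A = 49.5.
Then Σ (x_i + x_{i+1})·c_i = -1980, so x̄ = -1980 / (6·49.5) = -20/3.

-20/3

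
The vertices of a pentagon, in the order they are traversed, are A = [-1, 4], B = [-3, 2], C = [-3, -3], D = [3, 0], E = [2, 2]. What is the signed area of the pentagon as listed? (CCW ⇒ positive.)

25

Σ = (10) + (15) + (9) + (6) + (10) = 50
Signed area = Σ/2 = 25 (positive ⇒ counter-clockwise traversal).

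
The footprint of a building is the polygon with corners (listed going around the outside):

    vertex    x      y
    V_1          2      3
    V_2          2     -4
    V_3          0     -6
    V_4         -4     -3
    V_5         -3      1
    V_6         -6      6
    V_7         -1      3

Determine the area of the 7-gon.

V_1→V_2: (2)(-4) − (2)(3) = -14
V_2→V_3: (2)(-6) − (0)(-4) = -12
V_3→V_4: (0)(-3) − (-4)(-6) = -24
V_4→V_5: (-4)(1) − (-3)(-3) = -13
V_5→V_6: (-3)(6) − (-6)(1) = -12
V_6→V_7: (-6)(3) − (-1)(6) = -12
V_7→V_1: (-1)(3) − (2)(3) = -9
Σ = -96
Area = |Σ|/2 = 48.

48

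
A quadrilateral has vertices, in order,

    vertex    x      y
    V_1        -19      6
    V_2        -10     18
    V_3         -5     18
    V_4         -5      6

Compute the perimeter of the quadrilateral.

|V_1V_2| = √((9)² + (12)²) = √225 = 15
|V_2V_3| = √((5)² + (0)²) = √25 = 5
|V_3V_4| = √((0)² + (-12)²) = √144 = 12
|V_4V_1| = √((-14)² + (0)²) = √196 = 14
Perimeter = 15 + 5 + 12 + 14 = 46.

46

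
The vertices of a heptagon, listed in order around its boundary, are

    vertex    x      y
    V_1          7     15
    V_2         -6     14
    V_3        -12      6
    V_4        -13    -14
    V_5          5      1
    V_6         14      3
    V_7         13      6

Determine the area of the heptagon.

Σ = (188) + (132) + (246) + (57) + (1) + (45) + (153) = 822
Area = |Σ|/2 = 411.

411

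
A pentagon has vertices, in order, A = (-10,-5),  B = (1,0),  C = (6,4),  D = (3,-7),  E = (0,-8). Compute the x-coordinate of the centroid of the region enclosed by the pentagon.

-75/149

Apply the surveyor's formula. First the cross-terms c_i = x_i·y_{i+1} − x_{i+1}·y_i:
  5, 4, -54, -24, -80  ⇒  2A = -149, A = -74.5.
Then Σ (x_i + x_{i+1})·c_i = 225, so x̄ = 225 / (6·(-74.5)) = -75/149.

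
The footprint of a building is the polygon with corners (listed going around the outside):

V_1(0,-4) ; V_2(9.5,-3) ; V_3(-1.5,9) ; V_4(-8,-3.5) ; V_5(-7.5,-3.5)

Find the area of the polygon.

Apply Gauss's area formula: 2A = Σ (x_i·y_{i+1} − x_{i+1}·y_i), indices taken mod 5.
Cross-terms: 38, 81, 77.25, 1.75, 30  ⇒  Σ = 228
Area = |Σ|/2 = 114.

114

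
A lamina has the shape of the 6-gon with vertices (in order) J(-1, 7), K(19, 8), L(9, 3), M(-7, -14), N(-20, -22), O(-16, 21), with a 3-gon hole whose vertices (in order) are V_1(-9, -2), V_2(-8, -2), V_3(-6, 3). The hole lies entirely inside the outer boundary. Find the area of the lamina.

622.5

Outer boundary:
J→K: (-1)(8) − (19)(7) = -141
K→L: (19)(3) − (9)(8) = -15
L→M: (9)(-14) − (-7)(3) = -105
M→N: (-7)(-22) − (-20)(-14) = -126
N→O: (-20)(21) − (-16)(-22) = -772
O→J: (-16)(7) − (-1)(21) = -91
Σ = -1250
Area = |Σ|/2 = 625.
Hole:
Apply Gauss's area formula: 2A = Σ (x_i·y_{i+1} − x_{i+1}·y_i), indices taken mod 3.
Σ = (2) + (-36) + (39) = 5
Area = |Σ|/2 = 2.5.
Net area = 625 − 2.5 = 622.5.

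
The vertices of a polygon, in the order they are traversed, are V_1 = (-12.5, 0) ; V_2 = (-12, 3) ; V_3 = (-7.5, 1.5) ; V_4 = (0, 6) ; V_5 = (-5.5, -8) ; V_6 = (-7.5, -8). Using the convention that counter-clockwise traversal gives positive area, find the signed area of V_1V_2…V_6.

-80.5

Apply the surveyor's formula: 2A = Σ (x_i·y_{i+1} − x_{i+1}·y_i), indices taken mod 6.
Σ = (-37.5) + (4.5) + (-45) + (33) + (-16) + (-100) = -161
Signed area = Σ/2 = -80.5 (negative ⇒ clockwise traversal).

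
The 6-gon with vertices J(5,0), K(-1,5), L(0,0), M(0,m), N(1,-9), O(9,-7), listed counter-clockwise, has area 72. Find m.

Write out the shoelace sum; only the two edges meeting at M involve m:
2·Area = [(0·m − 0·0) + (0·(-9) − 1·m)] + 134
       = -1·m + 134 = 144
⇒ m = -10.

-10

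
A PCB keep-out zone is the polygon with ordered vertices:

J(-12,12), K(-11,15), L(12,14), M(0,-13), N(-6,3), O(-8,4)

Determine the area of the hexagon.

332

Apply the surveyor's formula: 2A = Σ (x_i·y_{i+1} − x_{i+1}·y_i), indices taken mod 6.
Cross-terms: -48, -334, -156, -78, 0, -48  ⇒  Σ = -664
Area = |Σ|/2 = 332.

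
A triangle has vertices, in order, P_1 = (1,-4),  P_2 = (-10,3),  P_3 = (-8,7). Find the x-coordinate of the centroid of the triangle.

Apply the shoelace (surveyor's) formula. First the cross-terms c_i = x_i·y_{i+1} − x_{i+1}·y_i:
  -37, -46, 25  ⇒  2A = -58, A = -29.
Then Σ (x_i + x_{i+1})·c_i = 986, so x̄ = 986 / (6·(-29)) = -17/3.

-17/3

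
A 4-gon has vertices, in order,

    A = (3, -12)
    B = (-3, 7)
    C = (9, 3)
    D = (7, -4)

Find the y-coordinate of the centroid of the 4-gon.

-47/54

Apply the shoelace (surveyor's) formula. First the cross-terms c_i = x_i·y_{i+1} − x_{i+1}·y_i:
  -15, -72, -57, -72  ⇒  2A = -216, A = -108.
Then Σ (y_i + y_{i+1})·c_i = 564, so ȳ = 564 / (6·(-108)) = -47/54.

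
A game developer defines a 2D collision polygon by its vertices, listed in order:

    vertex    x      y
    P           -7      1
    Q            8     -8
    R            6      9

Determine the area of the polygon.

118.5

Apply the shoelace (surveyor's) formula: 2A = Σ (x_i·y_{i+1} − x_{i+1}·y_i), indices taken mod 3.
Cross-terms: 48, 120, 69  ⇒  Σ = 237
Area = |Σ|/2 = 118.5.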